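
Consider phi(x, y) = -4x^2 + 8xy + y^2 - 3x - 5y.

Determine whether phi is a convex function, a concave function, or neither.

phi is quadratic, so its Hessian is the constant matrix H = [[-8, 8], [8, 2]].
det(H) = -80, tr(H) = -6.
det(H) < 0, so H is indefinite: neither convex nor concave.

neither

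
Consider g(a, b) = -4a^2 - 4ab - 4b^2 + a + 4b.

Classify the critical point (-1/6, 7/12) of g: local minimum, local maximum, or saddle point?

The Hessian of g is constant: H = [[-8, -4], [-4, -8]].
det(H) = (-8)·(-8) − (-4)² = 48.
det(H) > 0 and tr(H) = -16 < 0, so H is negative definite and the point is a local maximum.

local maximum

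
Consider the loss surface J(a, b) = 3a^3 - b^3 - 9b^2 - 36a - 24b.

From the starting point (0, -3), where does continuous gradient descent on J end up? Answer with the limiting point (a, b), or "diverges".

J is separable, so gradient descent decouples: a follows -∂J/∂a, b follows -∂J/∂b.
∂J/∂a = 9(a - 2)(a + 2); at a=0 this is -36, so a increases.
∂J/∂b = -3(b + 2)(b + 4); at b=-3 this is 3, so b decreases.
a converges to its nearest critical value 2 (a local min of the a-part); b converges to -4. The iterate converges to (2, -4).

(2, -4)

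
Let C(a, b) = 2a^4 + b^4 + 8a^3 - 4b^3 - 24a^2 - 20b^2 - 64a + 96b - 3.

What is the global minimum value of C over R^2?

-410

C(a,b) separates as P(a) + Q(b) − 3, so its minimum is min P + min Q − 3.
P'(a) = 8(a - 2)(a + 1)(a + 4) vanishes at a ∈ {-4, -1, 2}; Q'(b) = 4(b - 4)(b - 2)(b + 3) vanishes at b ∈ {-3, 2, 4}.
Local minima of P (where P''>0): P(-4)=-128, P(2)=-128. Local minima of Q: Q(-3)=-279, Q(4)=64.
So the global minimum of C is P(-4) + Q(-3) − 3 = -128 − 279 − 3 = -410, attained at (-4, -3).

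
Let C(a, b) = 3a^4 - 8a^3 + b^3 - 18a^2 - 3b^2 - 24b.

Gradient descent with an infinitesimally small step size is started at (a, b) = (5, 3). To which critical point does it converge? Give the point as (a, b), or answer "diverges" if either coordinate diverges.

C is separable, so gradient descent decouples: a follows -∂C/∂a, b follows -∂C/∂b.
∂C/∂a = 12a(a - 3)(a + 1); at a=5 this is 720, so a decreases.
∂C/∂b = 3(b - 4)(b + 2); at b=3 this is -15, so b increases.
a converges to its nearest critical value 3 (a local min of the a-part); b converges to 4. The iterate converges to (3, 4).

(3, 4)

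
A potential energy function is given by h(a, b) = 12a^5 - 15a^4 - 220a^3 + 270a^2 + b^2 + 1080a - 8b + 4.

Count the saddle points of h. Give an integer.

2

h separates as a function of a plus a function of b, so ∇h=0 decouples.
∂h/∂a = 60(a - 3)(a - 2)(a + 1)(a + 3) = 0 at a ∈ {-3, -1, 2, 3}; ∂h/∂b = 2(b - 4) = 0 at b ∈ {4}.
The Hessian is diagonal: diag(h_aa, h_bb). Second derivatives: h_aa(-3)=-3600, h_aa(-1)=1440, h_aa(2)=-900, h_aa(3)=1440; h_bb(4)=2.
Saddle points occur where the two diagonal entries have opposite signs: (-3, 4), (2, 4). Count: 2.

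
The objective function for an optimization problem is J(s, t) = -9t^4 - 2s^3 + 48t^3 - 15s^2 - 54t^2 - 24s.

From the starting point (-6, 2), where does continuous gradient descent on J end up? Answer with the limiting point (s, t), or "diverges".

(-4, 1)

J is separable, so gradient descent decouples: s follows -∂J/∂s, t follows -∂J/∂t.
∂J/∂s = -6(s + 1)(s + 4); at s=-6 this is -60, so s increases.
∂J/∂t = -36t(t - 3)(t - 1); at t=2 this is 72, so t decreases.
s converges to its nearest critical value -4 (a local min of the s-part); t converges to 1. The iterate converges to (-4, 1).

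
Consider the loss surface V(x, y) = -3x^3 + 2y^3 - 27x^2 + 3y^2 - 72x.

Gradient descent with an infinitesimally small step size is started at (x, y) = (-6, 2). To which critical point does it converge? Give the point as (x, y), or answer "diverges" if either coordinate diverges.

(-4, 0)

V is separable, so gradient descent decouples: x follows -∂V/∂x, y follows -∂V/∂y.
∂V/∂x = -9(x + 2)(x + 4); at x=-6 this is -72, so x increases.
∂V/∂y = 6y(y + 1); at y=2 this is 36, so y decreases.
x converges to its nearest critical value -4 (a local min of the x-part); y converges to 0. The iterate converges to (-4, 0).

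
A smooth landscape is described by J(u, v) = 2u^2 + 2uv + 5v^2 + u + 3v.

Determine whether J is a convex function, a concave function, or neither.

J is quadratic, so its Hessian is the constant matrix H = [[4, 2], [2, 10]].
det(H) = 36, tr(H) = 14.
det(H) > 0 and tr(H) > 0, so H is positive definite everywhere: convex.

convex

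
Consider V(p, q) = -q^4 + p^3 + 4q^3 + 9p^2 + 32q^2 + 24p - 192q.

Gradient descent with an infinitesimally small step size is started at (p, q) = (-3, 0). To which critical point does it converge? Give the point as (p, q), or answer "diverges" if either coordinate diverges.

(-2, 3)

V is separable, so gradient descent decouples: p follows -∂V/∂p, q follows -∂V/∂q.
∂V/∂p = 3(p + 2)(p + 4); at p=-3 this is -3, so p increases.
∂V/∂q = -4(q - 4)(q - 3)(q + 4); at q=0 this is -192, so q increases.
p converges to its nearest critical value -2 (a local min of the p-part); q converges to 3. The iterate converges to (-2, 3).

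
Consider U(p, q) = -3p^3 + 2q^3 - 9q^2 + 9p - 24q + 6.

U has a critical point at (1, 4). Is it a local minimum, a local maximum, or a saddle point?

The mixed partial ∂²U/∂p∂q is 0, so the Hessian at any point is diag(U_pp, U_qq) = diag(-18p, 6(2q - 3)).
At (1, 4): H = diag(-18, 30).
The eigenvalues have opposite signs, so H is indefinite: a saddle point.

saddle point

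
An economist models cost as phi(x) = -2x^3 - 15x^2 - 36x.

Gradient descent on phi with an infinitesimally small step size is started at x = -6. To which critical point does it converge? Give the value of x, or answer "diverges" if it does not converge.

-3

phi'(x) = -6(x + 2)(x + 3), so phi'(-6) = -72.
Gradient descent moves in the -phi' direction, i.e. x is increasing.
The nearest critical point in that direction is x = -3, where phi'' = 6 > 0 (a local minimum). The iterate converges there.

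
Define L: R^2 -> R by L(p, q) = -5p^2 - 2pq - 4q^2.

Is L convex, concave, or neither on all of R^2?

concave

L is quadratic, so its Hessian is the constant matrix H = [[-10, -2], [-2, -8]].
det(H) = 76, tr(H) = -18.
det(H) > 0 and tr(H) < 0, so H is negative definite everywhere: concave.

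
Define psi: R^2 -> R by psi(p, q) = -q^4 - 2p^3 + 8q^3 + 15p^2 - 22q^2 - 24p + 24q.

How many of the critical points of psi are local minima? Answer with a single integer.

psi separates as a function of p plus a function of q, so ∇psi=0 decouples.
∂psi/∂p = -6(p - 4)(p - 1) = 0 at p ∈ {1, 4}; ∂psi/∂q = -4(q - 3)(q - 2)(q - 1) = 0 at q ∈ {1, 2, 3}.
The Hessian is diagonal: diag(psi_pp, psi_qq). Second derivatives: psi_pp(1)=18, psi_pp(4)=-18; psi_qq(1)=-8, psi_qq(2)=4, psi_qq(3)=-8.
Local minima occur where both diagonal entries positive: (1, 2). Count: 1.

1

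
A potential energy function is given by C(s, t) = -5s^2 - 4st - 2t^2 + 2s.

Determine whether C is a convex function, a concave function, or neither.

concave

C is quadratic, so its Hessian is the constant matrix H = [[-10, -4], [-4, -4]].
det(H) = 24, tr(H) = -14.
det(H) > 0 and tr(H) < 0, so H is negative definite everywhere: concave.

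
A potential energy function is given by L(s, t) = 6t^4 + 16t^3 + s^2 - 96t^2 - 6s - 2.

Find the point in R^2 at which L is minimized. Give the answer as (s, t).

L(s,t) separates as P(s) + Q(t) − 2, so its minimum is min P + min Q − 2.
P'(s) = 2s - 6 vanishes at s ∈ {3}; Q'(t) = 24t(t - 2)(t + 4) vanishes at t ∈ {-4, 0, 2}.
Local minima of P (where P''>0): P(3)=-9. Local minima of Q: Q(-4)=-1024, Q(2)=-160.
So the global minimum of L is P(3) + Q(-4) − 2 = -9 − 1024 − 2 = -1035, attained at (3, -4).

(3, -4)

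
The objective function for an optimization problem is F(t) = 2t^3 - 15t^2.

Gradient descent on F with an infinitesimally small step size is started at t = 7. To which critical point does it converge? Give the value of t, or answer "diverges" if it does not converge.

5

F'(t) = 6t(t - 5), so F'(7) = 84.
Gradient descent moves in the -F' direction, i.e. t is decreasing.
The nearest critical point in that direction is t = 5, where F'' = 30 > 0 (a local minimum). The iterate converges there.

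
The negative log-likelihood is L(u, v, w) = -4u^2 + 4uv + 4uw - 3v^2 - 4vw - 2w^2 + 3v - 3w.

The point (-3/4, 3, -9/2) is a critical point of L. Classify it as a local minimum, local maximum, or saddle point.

The Hessian is constant: H = [[-8, 4, 4], [4, -6, -4], [4, -4, -4]].
Leading principal minors: Δ₁ = -8, Δ₂ = 32, Δ₃ = -32.
The minors alternate sign starting negative (−, +, −), so H is negative definite: a local maximum.

local maximum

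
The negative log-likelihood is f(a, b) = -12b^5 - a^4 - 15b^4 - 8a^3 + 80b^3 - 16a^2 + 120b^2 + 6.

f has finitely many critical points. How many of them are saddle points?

6

f separates as a function of a plus a function of b, so ∇f=0 decouples.
∂f/∂a = -4a(a + 2)(a + 4) = 0 at a ∈ {-4, -2, 0}; ∂f/∂b = -60b(b - 2)(b + 1)(b + 2) = 0 at b ∈ {-2, -1, 0, 2}.
The Hessian is diagonal: diag(f_aa, f_bb). Second derivatives: f_aa(-4)=-32, f_aa(-2)=16, f_aa(0)=-32; f_bb(-2)=480, f_bb(-1)=-180, f_bb(0)=240, f_bb(2)=-1440.
Saddle points occur where the two diagonal entries have opposite signs: (-4, -2), (-4, 0), (-2, -1), (-2, 2), (0, -2), (0, 0). Count: 6.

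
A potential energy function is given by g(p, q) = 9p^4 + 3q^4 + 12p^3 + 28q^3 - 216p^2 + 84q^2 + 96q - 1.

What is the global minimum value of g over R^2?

-1985

g(p,q) separates as A(p) + B(q) − 1, so its minimum is min A + min B − 1.
A'(p) = 36p(p - 3)(p + 4) vanishes at p ∈ {-4, 0, 3}; B'(q) = 12(q + 1)(q + 2)(q + 4) vanishes at q ∈ {-4, -2, -1}.
Local minima of A (where A''>0): A(-4)=-1920, A(3)=-891. Local minima of B: B(-4)=-64, B(-1)=-37.
So the global minimum of g is A(-4) + B(-4) − 1 = -1920 − 64 − 1 = -1985, attained at (-4, -4).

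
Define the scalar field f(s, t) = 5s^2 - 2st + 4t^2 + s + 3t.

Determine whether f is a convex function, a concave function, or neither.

f is quadratic, so its Hessian is the constant matrix H = [[10, -2], [-2, 8]].
det(H) = 76, tr(H) = 18.
det(H) > 0 and tr(H) > 0, so H is positive definite everywhere: convex.

convex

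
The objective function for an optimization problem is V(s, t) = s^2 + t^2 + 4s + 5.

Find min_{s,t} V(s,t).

1

V(s,t) separates as P(s) + Q(t) + 5, so its minimum is min P + min Q + 5.
P'(s) = 2s + 4 vanishes at s ∈ {-2}; Q'(t) = 2t vanishes at t ∈ {0}.
Local minima of P (where P''>0): P(-2)=-4. Local minima of Q: Q(0)=0.
So the global minimum of V is P(-2) + Q(0) + 5 = -4 + 0 + 5 = 1, attained at (-2, 0).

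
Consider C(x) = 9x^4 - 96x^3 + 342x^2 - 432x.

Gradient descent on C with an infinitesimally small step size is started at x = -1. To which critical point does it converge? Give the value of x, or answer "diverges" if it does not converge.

1

C'(x) = 36(x - 4)(x - 3)(x - 1), so C'(-1) = -1440.
Gradient descent moves in the -C' direction, i.e. x is increasing.
The nearest critical point in that direction is x = 1, where C'' = 216 > 0 (a local minimum). The iterate converges there.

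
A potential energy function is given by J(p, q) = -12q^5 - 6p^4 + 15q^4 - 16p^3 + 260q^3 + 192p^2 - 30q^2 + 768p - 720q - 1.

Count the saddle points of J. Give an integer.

6

J separates as a function of p plus a function of q, so ∇J=0 decouples.
∂J/∂p = -24(p - 4)(p + 2)(p + 4) = 0 at p ∈ {-4, -2, 4}; ∂J/∂q = -60(q - 4)(q - 1)(q + 1)(q + 3) = 0 at q ∈ {-3, -1, 1, 4}.
The Hessian is diagonal: diag(J_pp, J_qq). Second derivatives: J_pp(-4)=-384, J_pp(-2)=288, J_pp(4)=-1152; J_qq(-3)=3360, J_qq(-1)=-1200, J_qq(1)=1440, J_qq(4)=-6300.
Saddle points occur where the two diagonal entries have opposite signs: (-4, -3), (-4, 1), (-2, -1), (-2, 4), (4, -3), (4, 1). Count: 6.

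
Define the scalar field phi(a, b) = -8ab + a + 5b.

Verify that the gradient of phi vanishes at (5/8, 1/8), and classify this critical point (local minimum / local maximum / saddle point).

saddle point

∇phi = (-8b + 1, -8a + 5); substituting (5/8, 1/8) gives ∇phi = (0, 0), so (5/8, 1/8) is indeed a critical point.
The Hessian of phi is constant: H = [[0, -8], [-8, 0]].
det(H) = 0·0 − (-8)² = -64.
Since det(H) < 0, H is indefinite and the critical point is a saddle point.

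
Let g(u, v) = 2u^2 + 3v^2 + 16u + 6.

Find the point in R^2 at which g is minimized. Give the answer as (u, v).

g(u,v) separates as P(u) + Q(v) + 6, so its minimum is min P + min Q + 6.
P'(u) = 4u + 16 vanishes at u ∈ {-4}; Q'(v) = 6v vanishes at v ∈ {0}.
Local minima of P (where P''>0): P(-4)=-32. Local minima of Q: Q(0)=0.
So the global minimum of g is P(-4) + Q(0) + 6 = -32 + 0 + 6 = -26, attained at (-4, 0).

(-4, 0)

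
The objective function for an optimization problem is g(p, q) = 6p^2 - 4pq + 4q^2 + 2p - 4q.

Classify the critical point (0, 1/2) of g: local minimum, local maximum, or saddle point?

The Hessian of g is constant: H = [[12, -4], [-4, 8]].
det(H) = 12·8 − (-4)² = 80.
det(H) > 0 and tr(H) = 20 > 0, so H is positive definite and the point is a local minimum.

local minimum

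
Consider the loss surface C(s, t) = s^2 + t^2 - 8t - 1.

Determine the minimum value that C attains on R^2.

-17

C(s,t) separates as P(s) + Q(t) − 1, so its minimum is min P + min Q − 1.
P'(s) = 2s vanishes at s ∈ {0}; Q'(t) = 2(t - 4) vanishes at t ∈ {4}.
Local minima of P (where P''>0): P(0)=0. Local minima of Q: Q(4)=-16.
So the global minimum of C is P(0) + Q(4) − 1 = 0 − 16 − 1 = -17, attained at (0, 4).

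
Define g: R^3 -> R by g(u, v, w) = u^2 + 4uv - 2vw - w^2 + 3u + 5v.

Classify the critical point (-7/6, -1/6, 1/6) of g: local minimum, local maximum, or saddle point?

saddle point

The Hessian is constant: H = [[2, 4, 0], [4, 0, -2], [0, -2, -2]].
Leading principal minors: Δ₁ = 2, Δ₂ = -16, Δ₃ = 24.
The minors fit neither the all-positive nor the alternating-sign pattern, so H is indefinite: a saddle point.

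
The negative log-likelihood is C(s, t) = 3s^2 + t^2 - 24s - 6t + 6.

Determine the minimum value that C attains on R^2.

C(s,t) separates as P(s) + Q(t) + 6, so its minimum is min P + min Q + 6.
P'(s) = 6s - 24 vanishes at s ∈ {4}; Q'(t) = 2(t - 3) vanishes at t ∈ {3}.
Local minima of P (where P''>0): P(4)=-48. Local minima of Q: Q(3)=-9.
So the global minimum of C is P(4) + Q(3) + 6 = -48 − 9 + 6 = -51, attained at (4, 3).

-51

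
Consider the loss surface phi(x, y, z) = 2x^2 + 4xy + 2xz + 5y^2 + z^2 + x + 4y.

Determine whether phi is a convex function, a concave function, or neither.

phi is quadratic, so its Hessian is the constant matrix H = [[4, 4, 2], [4, 10, 0], [2, 0, 2]].
Leading principal minors: 4, 24, 8.
All positive ⇒ H ≻ 0 ⇒ convex.

convex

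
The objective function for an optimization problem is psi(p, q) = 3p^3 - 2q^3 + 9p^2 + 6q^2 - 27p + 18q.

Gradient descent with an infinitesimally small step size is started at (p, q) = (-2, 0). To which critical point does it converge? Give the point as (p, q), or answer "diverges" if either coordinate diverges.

psi is separable, so gradient descent decouples: p follows -∂psi/∂p, q follows -∂psi/∂q.
∂psi/∂p = 9(p - 1)(p + 3); at p=-2 this is -27, so p increases.
∂psi/∂q = -6(q - 3)(q + 1); at q=0 this is 18, so q decreases.
p converges to its nearest critical value 1 (a local min of the p-part); q converges to -1. The iterate converges to (1, -1).

(1, -1)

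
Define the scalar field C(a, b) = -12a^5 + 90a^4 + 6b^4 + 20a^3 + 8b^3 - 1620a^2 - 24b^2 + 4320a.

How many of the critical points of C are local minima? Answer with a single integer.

4

C separates as a function of a plus a function of b, so ∇C=0 decouples.
∂C/∂a = -60(a - 4)(a - 3)(a - 2)(a + 3) = 0 at a ∈ {-3, 2, 3, 4}; ∂C/∂b = 24b(b - 1)(b + 2) = 0 at b ∈ {-2, 0, 1}.
The Hessian is diagonal: diag(C_aa, C_bb). Second derivatives: C_aa(-3)=12600, C_aa(2)=-600, C_aa(3)=360, C_aa(4)=-840; C_bb(-2)=144, C_bb(0)=-48, C_bb(1)=72.
Local minima occur where both diagonal entries positive: (-3, -2), (-3, 1), (3, -2), (3, 1). Count: 4.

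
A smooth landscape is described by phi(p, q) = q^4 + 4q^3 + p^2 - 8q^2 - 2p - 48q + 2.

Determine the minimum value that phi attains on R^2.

phi(p,q) separates as A(p) + B(q) + 2, so its minimum is min A + min B + 2.
A'(p) = 2p - 2 vanishes at p ∈ {1}; B'(q) = 4(q - 2)(q + 2)(q + 3) vanishes at q ∈ {-3, -2, 2}.
Local minima of A (where A''>0): A(1)=-1. Local minima of B: B(-3)=45, B(2)=-80.
So the global minimum of phi is A(1) + B(2) + 2 = -1 − 80 + 2 = -79, attained at (1, 2).

-79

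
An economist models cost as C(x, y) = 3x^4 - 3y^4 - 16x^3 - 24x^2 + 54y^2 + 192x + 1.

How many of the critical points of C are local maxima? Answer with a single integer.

2

C separates as a function of x plus a function of y, so ∇C=0 decouples.
∂C/∂x = 12(x - 4)(x - 2)(x + 2) = 0 at x ∈ {-2, 2, 4}; ∂C/∂y = -12y(y - 3)(y + 3) = 0 at y ∈ {-3, 0, 3}.
The Hessian is diagonal: diag(C_xx, C_yy). Second derivatives: C_xx(-2)=288, C_xx(2)=-96, C_xx(4)=144; C_yy(-3)=-216, C_yy(0)=108, C_yy(3)=-216.
Local maxima occur where both diagonal entries negative: (2, -3), (2, 3). Count: 2.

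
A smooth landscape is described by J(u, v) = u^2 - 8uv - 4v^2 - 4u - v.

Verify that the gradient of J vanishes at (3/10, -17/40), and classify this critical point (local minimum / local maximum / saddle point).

saddle point

∇J = (2u - 8v - 4, -8u - 8v - 1); substituting (3/10, -17/40) gives ∇J = (0, 0), so (3/10, -17/40) is indeed a critical point.
The Hessian of J is constant: H = [[2, -8], [-8, -8]].
det(H) = 2·(-8) − (-8)² = -80.
Since det(H) < 0, H is indefinite and the critical point is a saddle point.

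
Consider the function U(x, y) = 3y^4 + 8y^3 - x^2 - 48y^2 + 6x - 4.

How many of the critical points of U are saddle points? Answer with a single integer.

U separates as a function of x plus a function of y, so ∇U=0 decouples.
∂U/∂x = -2(x - 3) = 0 at x ∈ {3}; ∂U/∂y = 12y(y - 2)(y + 4) = 0 at y ∈ {-4, 0, 2}.
The Hessian is diagonal: diag(U_xx, U_yy). Second derivatives: U_xx(3)=-2; U_yy(-4)=288, U_yy(0)=-96, U_yy(2)=144.
Saddle points occur where the two diagonal entries have opposite signs: (3, -4), (3, 2). Count: 2.

2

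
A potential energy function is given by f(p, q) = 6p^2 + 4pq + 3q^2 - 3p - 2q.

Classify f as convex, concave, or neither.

convex

f is quadratic, so its Hessian is the constant matrix H = [[12, 4], [4, 6]].
det(H) = 56, tr(H) = 18.
det(H) > 0 and tr(H) > 0, so H is positive definite everywhere: convex.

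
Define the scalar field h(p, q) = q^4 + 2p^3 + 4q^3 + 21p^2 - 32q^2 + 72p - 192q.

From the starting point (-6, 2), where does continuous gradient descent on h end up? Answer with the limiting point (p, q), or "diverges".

h is separable, so gradient descent decouples: p follows -∂h/∂p, q follows -∂h/∂q.
∂h/∂p = 6(p + 3)(p + 4); at p=-6 this is 36, so p decreases.
∂h/∂q = 4(q - 4)(q + 3)(q + 4); at q=2 this is -240, so q increases.
The p-coordinate has no critical point in that direction and runs off to infinity.

diverges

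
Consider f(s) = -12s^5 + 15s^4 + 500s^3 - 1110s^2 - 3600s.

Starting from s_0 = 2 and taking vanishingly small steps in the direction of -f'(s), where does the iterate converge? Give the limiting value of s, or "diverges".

f'(s) = -60(s - 4)(s - 3)(s + 1)(s + 5), so f'(2) = -2520.
Gradient descent moves in the -f' direction, i.e. s is increasing.
The nearest critical point in that direction is s = 3, where f'' = 1920 > 0 (a local minimum). The iterate converges there.

3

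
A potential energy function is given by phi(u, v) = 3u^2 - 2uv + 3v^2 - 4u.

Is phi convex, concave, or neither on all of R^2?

convex

phi is quadratic, so its Hessian is the constant matrix H = [[6, -2], [-2, 6]].
det(H) = 32, tr(H) = 12.
det(H) > 0 and tr(H) > 0, so H is positive definite everywhere: convex.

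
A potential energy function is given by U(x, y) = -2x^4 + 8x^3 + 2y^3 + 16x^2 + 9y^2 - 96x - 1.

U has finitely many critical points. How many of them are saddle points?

U separates as a function of x plus a function of y, so ∇U=0 decouples.
∂U/∂x = -8(x - 3)(x - 2)(x + 2) = 0 at x ∈ {-2, 2, 3}; ∂U/∂y = 6y(y + 3) = 0 at y ∈ {-3, 0}.
The Hessian is diagonal: diag(U_xx, U_yy). Second derivatives: U_xx(-2)=-160, U_xx(2)=32, U_xx(3)=-40; U_yy(-3)=-18, U_yy(0)=18.
Saddle points occur where the two diagonal entries have opposite signs: (-2, 0), (2, -3), (3, 0). Count: 3.

3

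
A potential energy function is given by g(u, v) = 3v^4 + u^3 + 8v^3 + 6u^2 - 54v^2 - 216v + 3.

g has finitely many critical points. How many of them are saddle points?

g separates as a function of u plus a function of v, so ∇g=0 decouples.
∂g/∂u = 3u(u + 4) = 0 at u ∈ {-4, 0}; ∂g/∂v = 12(v - 3)(v + 2)(v + 3) = 0 at v ∈ {-3, -2, 3}.
The Hessian is diagonal: diag(g_uu, g_vv). Second derivatives: g_uu(-4)=-12, g_uu(0)=12; g_vv(-3)=72, g_vv(-2)=-60, g_vv(3)=360.
Saddle points occur where the two diagonal entries have opposite signs: (-4, -3), (-4, 3), (0, -2). Count: 3.

3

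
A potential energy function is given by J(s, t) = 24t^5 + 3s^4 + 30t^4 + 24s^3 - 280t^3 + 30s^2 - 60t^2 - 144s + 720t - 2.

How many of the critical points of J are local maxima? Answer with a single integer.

J separates as a function of s plus a function of t, so ∇J=0 decouples.
∂J/∂s = 12(s - 1)(s + 3)(s + 4) = 0 at s ∈ {-4, -3, 1}; ∂J/∂t = 120(t - 2)(t - 1)(t + 1)(t + 3) = 0 at t ∈ {-3, -1, 1, 2}.
The Hessian is diagonal: diag(J_ss, J_tt). Second derivatives: J_ss(-4)=60, J_ss(-3)=-48, J_ss(1)=240; J_tt(-3)=-4800, J_tt(-1)=1440, J_tt(1)=-960, J_tt(2)=1800.
Local maxima occur where both diagonal entries negative: (-3, -3), (-3, 1). Count: 2.

2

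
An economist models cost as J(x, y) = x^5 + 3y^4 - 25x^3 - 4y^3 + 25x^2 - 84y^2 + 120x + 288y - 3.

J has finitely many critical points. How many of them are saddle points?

6

J separates as a function of x plus a function of y, so ∇J=0 decouples.
∂J/∂x = 5(x - 3)(x - 2)(x + 1)(x + 4) = 0 at x ∈ {-4, -1, 2, 3}; ∂J/∂y = 12(y - 3)(y - 2)(y + 4) = 0 at y ∈ {-4, 2, 3}.
The Hessian is diagonal: diag(J_xx, J_yy). Second derivatives: J_xx(-4)=-630, J_xx(-1)=180, J_xx(2)=-90, J_xx(3)=140; J_yy(-4)=504, J_yy(2)=-72, J_yy(3)=84.
Saddle points occur where the two diagonal entries have opposite signs: (-4, -4), (-4, 3), (-1, 2), (2, -4), (2, 3), (3, 2). Count: 6.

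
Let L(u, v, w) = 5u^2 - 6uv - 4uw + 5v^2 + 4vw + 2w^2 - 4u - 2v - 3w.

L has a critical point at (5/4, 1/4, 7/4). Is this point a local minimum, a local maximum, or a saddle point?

The Hessian is constant: H = [[10, -6, -4], [-6, 10, 4], [-4, 4, 4]].
Leading principal minors: Δ₁ = 10, Δ₂ = 64, Δ₃ = 128.
All leading minors are positive, so H is positive definite: a local minimum.

local minimum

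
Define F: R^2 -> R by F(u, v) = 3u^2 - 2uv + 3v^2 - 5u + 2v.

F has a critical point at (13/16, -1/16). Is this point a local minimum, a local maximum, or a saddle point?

The Hessian of F is constant: H = [[6, -2], [-2, 6]].
det(H) = 6·6 − (-2)² = 32.
det(H) > 0 and tr(H) = 12 > 0, so H is positive definite and the point is a local minimum.

local minimum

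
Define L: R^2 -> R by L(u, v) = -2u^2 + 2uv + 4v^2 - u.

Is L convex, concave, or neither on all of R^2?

L is quadratic, so its Hessian is the constant matrix H = [[-4, 2], [2, 8]].
det(H) = -36, tr(H) = 4.
det(H) < 0, so H is indefinite: neither convex nor concave.

neither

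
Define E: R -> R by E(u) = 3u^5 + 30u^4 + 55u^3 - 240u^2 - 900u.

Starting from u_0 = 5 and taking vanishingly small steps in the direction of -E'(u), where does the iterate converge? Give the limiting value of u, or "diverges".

2

E'(u) = 15(u - 2)(u + 2)(u + 3)(u + 5), so E'(5) = 25200.
Gradient descent moves in the -E' direction, i.e. u is decreasing.
The nearest critical point in that direction is u = 2, where E'' = 2100 > 0 (a local minimum). The iterate converges there.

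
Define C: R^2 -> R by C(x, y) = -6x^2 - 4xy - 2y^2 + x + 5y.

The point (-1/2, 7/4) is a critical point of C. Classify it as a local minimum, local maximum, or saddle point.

local maximum

The Hessian of C is constant: H = [[-12, -4], [-4, -4]].
det(H) = (-12)·(-4) − (-4)² = 32.
det(H) > 0 and tr(H) = -16 < 0, so H is negative definite and the point is a local maximum.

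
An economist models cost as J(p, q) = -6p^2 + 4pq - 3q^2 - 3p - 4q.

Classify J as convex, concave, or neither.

J is quadratic, so its Hessian is the constant matrix H = [[-12, 4], [4, -6]].
det(H) = 56, tr(H) = -18.
det(H) > 0 and tr(H) < 0, so H is negative definite everywhere: concave.

concave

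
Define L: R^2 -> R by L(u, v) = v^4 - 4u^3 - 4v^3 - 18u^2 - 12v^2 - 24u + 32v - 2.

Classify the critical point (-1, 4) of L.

The mixed partial ∂²L/∂u∂v is 0, so the Hessian at any point is diag(L_uu, L_vv) = diag(-12(2u + 3), 12(v^2 - 2v - 2)).
At (-1, 4): H = diag(-12, 72).
The eigenvalues have opposite signs, so H is indefinite: a saddle point.

saddle point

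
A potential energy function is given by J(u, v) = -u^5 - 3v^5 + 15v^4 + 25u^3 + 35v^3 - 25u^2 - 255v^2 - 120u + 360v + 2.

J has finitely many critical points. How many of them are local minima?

J separates as a function of u plus a function of v, so ∇J=0 decouples.
∂J/∂u = -5(u - 3)(u - 2)(u + 1)(u + 4) = 0 at u ∈ {-4, -1, 2, 3}; ∂J/∂v = -15(v - 4)(v - 2)(v - 1)(v + 3) = 0 at v ∈ {-3, 1, 2, 4}.
The Hessian is diagonal: diag(J_uu, J_vv). Second derivatives: J_uu(-4)=630, J_uu(-1)=-180, J_uu(2)=90, J_uu(3)=-140; J_vv(-3)=2100, J_vv(1)=-180, J_vv(2)=150, J_vv(4)=-630.
Local minima occur where both diagonal entries positive: (-4, -3), (-4, 2), (2, -3), (2, 2). Count: 4.

4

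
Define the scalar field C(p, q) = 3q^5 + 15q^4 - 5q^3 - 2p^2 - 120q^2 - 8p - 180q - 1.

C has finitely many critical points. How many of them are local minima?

0

C separates as a function of p plus a function of q, so ∇C=0 decouples.
∂C/∂p = -4(p + 2) = 0 at p ∈ {-2}; ∂C/∂q = 15(q - 2)(q + 1)(q + 2)(q + 3) = 0 at q ∈ {-3, -2, -1, 2}.
The Hessian is diagonal: diag(C_pp, C_qq). Second derivatives: C_pp(-2)=-4; C_qq(-3)=-150, C_qq(-2)=60, C_qq(-1)=-90, C_qq(2)=900.
Local minima occur where both diagonal entries positive: none. Count: 0.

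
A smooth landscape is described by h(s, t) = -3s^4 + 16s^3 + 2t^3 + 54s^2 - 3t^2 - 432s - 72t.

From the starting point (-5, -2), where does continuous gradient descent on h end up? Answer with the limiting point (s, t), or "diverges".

diverges

h is separable, so gradient descent decouples: s follows -∂h/∂s, t follows -∂h/∂t.
∂h/∂s = -12(s - 4)(s - 3)(s + 3); at s=-5 this is 1728, so s decreases.
∂h/∂t = 6(t - 4)(t + 3); at t=-2 this is -36, so t increases.
The s-coordinate has no critical point in that direction and runs off to infinity.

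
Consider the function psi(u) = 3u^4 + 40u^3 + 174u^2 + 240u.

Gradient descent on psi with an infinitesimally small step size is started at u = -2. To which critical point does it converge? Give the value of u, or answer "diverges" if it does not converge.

psi'(u) = 12(u + 1)(u + 4)(u + 5), so psi'(-2) = -72.
Gradient descent moves in the -psi' direction, i.e. u is increasing.
The nearest critical point in that direction is u = -1, where psi'' = 144 > 0 (a local minimum). The iterate converges there.

-1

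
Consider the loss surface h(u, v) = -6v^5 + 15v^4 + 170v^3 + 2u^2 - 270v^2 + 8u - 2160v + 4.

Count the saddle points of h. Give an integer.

h separates as a function of u plus a function of v, so ∇h=0 decouples.
∂h/∂u = 4(u + 2) = 0 at u ∈ {-2}; ∂h/∂v = -30(v - 4)(v - 3)(v + 2)(v + 3) = 0 at v ∈ {-3, -2, 3, 4}.
The Hessian is diagonal: diag(h_uu, h_vv). Second derivatives: h_uu(-2)=4; h_vv(-3)=1260, h_vv(-2)=-900, h_vv(3)=900, h_vv(4)=-1260.
Saddle points occur where the two diagonal entries have opposite signs: (-2, -2), (-2, 4). Count: 2.

2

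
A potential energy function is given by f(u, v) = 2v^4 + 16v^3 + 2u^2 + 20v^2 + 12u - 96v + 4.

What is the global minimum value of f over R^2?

f(u,v) separates as P(u) + Q(v) + 4, so its minimum is min P + min Q + 4.
P'(u) = 4u + 12 vanishes at u ∈ {-3}; Q'(v) = 8(v - 1)(v + 3)(v + 4) vanishes at v ∈ {-4, -3, 1}.
Local minima of P (where P''>0): P(-3)=-18. Local minima of Q: Q(-4)=192, Q(1)=-58.
So the global minimum of f is P(-3) + Q(1) + 4 = -18 − 58 + 4 = -72, attained at (-3, 1).

-72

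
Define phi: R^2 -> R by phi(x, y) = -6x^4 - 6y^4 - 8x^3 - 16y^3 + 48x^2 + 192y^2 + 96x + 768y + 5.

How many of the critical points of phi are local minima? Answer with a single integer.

phi separates as a function of x plus a function of y, so ∇phi=0 decouples.
∂phi/∂x = -24(x - 2)(x + 1)(x + 2) = 0 at x ∈ {-2, -1, 2}; ∂phi/∂y = -24(y - 4)(y + 2)(y + 4) = 0 at y ∈ {-4, -2, 4}.
The Hessian is diagonal: diag(phi_xx, phi_yy). Second derivatives: phi_xx(-2)=-96, phi_xx(-1)=72, phi_xx(2)=-288; phi_yy(-4)=-384, phi_yy(-2)=288, phi_yy(4)=-1152.
Local minima occur where both diagonal entries positive: (-1, -2). Count: 1.

1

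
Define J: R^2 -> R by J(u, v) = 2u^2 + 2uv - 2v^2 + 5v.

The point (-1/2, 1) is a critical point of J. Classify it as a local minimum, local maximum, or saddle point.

saddle point

The Hessian of J is constant: H = [[4, 2], [2, -4]].
det(H) = 4·(-4) − 2² = -20.
Since det(H) < 0, H is indefinite and the critical point is a saddle point.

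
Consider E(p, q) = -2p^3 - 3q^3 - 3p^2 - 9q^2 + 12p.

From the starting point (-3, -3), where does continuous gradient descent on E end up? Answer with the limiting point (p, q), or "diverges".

(-2, -2)

E is separable, so gradient descent decouples: p follows -∂E/∂p, q follows -∂E/∂q.
∂E/∂p = -6(p - 1)(p + 2); at p=-3 this is -24, so p increases.
∂E/∂q = -9q(q + 2); at q=-3 this is -27, so q increases.
p converges to its nearest critical value -2 (a local min of the p-part); q converges to -2. The iterate converges to (-2, -2).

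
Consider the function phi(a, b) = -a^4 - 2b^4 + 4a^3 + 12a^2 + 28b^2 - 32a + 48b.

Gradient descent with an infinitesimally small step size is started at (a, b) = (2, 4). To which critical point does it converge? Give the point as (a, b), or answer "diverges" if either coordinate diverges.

diverges

phi is separable, so gradient descent decouples: a follows -∂phi/∂a, b follows -∂phi/∂b.
∂phi/∂a = -4(a - 4)(a - 1)(a + 2); at a=2 this is 32, so a decreases.
∂phi/∂b = -8(b - 3)(b + 1)(b + 2); at b=4 this is -240, so b increases.
The b-coordinate has no critical point in that direction and runs off to infinity.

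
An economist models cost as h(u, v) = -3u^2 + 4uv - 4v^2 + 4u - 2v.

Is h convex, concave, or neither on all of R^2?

h is quadratic, so its Hessian is the constant matrix H = [[-6, 4], [4, -8]].
det(H) = 32, tr(H) = -14.
det(H) > 0 and tr(H) < 0, so H is negative definite everywhere: concave.

concave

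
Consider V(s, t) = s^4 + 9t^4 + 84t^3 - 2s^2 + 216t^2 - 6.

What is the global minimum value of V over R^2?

-7

V(s,t) separates as P(s) + Q(t) − 6, so its minimum is min P + min Q − 6.
P'(s) = 4s(s - 1)(s + 1) vanishes at s ∈ {-1, 0, 1}; Q'(t) = 36t(t + 3)(t + 4) vanishes at t ∈ {-4, -3, 0}.
Local minima of P (where P''>0): P(-1)=-1, P(1)=-1. Local minima of Q: Q(-4)=384, Q(0)=0.
So the global minimum of V is P(-1) + Q(0) − 6 = -1 + 0 − 6 = -7, attained at (-1, 0).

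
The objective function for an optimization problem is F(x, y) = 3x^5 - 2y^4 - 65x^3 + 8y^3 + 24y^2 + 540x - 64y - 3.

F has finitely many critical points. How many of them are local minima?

F separates as a function of x plus a function of y, so ∇F=0 decouples.
∂F/∂x = 15(x - 3)(x - 2)(x + 2)(x + 3) = 0 at x ∈ {-3, -2, 2, 3}; ∂F/∂y = -8(y - 4)(y - 1)(y + 2) = 0 at y ∈ {-2, 1, 4}.
The Hessian is diagonal: diag(F_xx, F_yy). Second derivatives: F_xx(-3)=-450, F_xx(-2)=300, F_xx(2)=-300, F_xx(3)=450; F_yy(-2)=-144, F_yy(1)=72, F_yy(4)=-144.
Local minima occur where both diagonal entries positive: (-2, 1), (3, 1). Count: 2.

2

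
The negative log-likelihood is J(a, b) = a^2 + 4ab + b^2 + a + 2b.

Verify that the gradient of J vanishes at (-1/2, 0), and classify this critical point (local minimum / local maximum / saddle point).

saddle point

∇J = (2a + 4b + 1, 4a + 2b + 2); substituting (-1/2, 0) gives ∇J = (0, 0), so (-1/2, 0) is indeed a critical point.
The Hessian of J is constant: H = [[2, 4], [4, 2]].
det(H) = 2·2 − 4² = -12.
Since det(H) < 0, H is indefinite and the critical point is a saddle point.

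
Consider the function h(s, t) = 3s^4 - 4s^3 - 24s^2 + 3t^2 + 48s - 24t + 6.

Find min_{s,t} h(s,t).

h(s,t) separates as P(s) + Q(t) + 6, so its minimum is min P + min Q + 6.
P'(s) = 12(s - 2)(s - 1)(s + 2) vanishes at s ∈ {-2, 1, 2}; Q'(t) = 6(t - 4) vanishes at t ∈ {4}.
Local minima of P (where P''>0): P(-2)=-112, P(2)=16. Local minima of Q: Q(4)=-48.
So the global minimum of h is P(-2) + Q(4) + 6 = -112 − 48 + 6 = -154, attained at (-2, 4).

-154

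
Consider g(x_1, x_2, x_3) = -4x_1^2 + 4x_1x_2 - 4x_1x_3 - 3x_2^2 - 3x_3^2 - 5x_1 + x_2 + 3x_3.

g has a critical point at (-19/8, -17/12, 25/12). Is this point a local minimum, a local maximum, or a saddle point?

The Hessian is constant: H = [[-8, 4, -4], [4, -6, 0], [-4, 0, -6]].
Leading principal minors: Δ₁ = -8, Δ₂ = 32, Δ₃ = -96.
The minors alternate sign starting negative (−, +, −), so H is negative definite: a local maximum.

local maximum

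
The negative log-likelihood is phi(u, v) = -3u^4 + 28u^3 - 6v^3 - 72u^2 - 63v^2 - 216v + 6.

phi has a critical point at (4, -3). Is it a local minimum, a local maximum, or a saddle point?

local maximum

The mixed partial ∂²phi/∂u∂v is 0, so the Hessian at any point is diag(phi_uu, phi_vv) = diag(12(-3u^2 + 14u - 12), -18(2v + 7)).
At (4, -3): H = diag(-48, -18).
Both eigenvalues are negative, so H is negative definite: a local maximum.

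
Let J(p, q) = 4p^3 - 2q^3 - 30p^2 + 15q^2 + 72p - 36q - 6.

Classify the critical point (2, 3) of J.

The mixed partial ∂²J/∂p∂q is 0, so the Hessian at any point is diag(J_pp, J_qq) = diag(12(2p - 5), 6(-2q + 5)).
At (2, 3): H = diag(-12, -6).
Both eigenvalues are negative, so H is negative definite: a local maximum.

local maximum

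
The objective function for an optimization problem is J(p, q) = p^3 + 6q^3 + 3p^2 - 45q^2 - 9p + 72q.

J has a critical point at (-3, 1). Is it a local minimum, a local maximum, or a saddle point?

local maximum

The mixed partial ∂²J/∂p∂q is 0, so the Hessian at any point is diag(J_pp, J_qq) = diag(6(p + 1), 18(2q - 5)).
At (-3, 1): H = diag(-12, -54).
Both eigenvalues are negative, so H is negative definite: a local maximum.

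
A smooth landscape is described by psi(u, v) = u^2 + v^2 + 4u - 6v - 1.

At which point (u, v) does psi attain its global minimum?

psi(u,v) separates as P(u) + Q(v) − 1, so its minimum is min P + min Q − 1.
P'(u) = 2u + 4 vanishes at u ∈ {-2}; Q'(v) = 2v - 6 vanishes at v ∈ {3}.
Local minima of P (where P''>0): P(-2)=-4. Local minima of Q: Q(3)=-9.
So the global minimum of psi is P(-2) + Q(3) − 1 = -4 − 9 − 1 = -14, attained at (-2, 3).

(-2, 3)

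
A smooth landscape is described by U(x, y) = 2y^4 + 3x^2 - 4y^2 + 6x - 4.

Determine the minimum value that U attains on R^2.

-9

U(x,y) separates as P(x) + Q(y) − 4, so its minimum is min P + min Q − 4.
P'(x) = 6x + 6 vanishes at x ∈ {-1}; Q'(y) = 8y(y - 1)(y + 1) vanishes at y ∈ {-1, 0, 1}.
Local minima of P (where P''>0): P(-1)=-3. Local minima of Q: Q(-1)=-2, Q(1)=-2.
So the global minimum of U is P(-1) + Q(-1) − 4 = -3 − 2 − 4 = -9, attained at (-1, -1).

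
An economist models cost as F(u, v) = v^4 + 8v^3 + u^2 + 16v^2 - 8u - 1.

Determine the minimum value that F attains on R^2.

-17

F(u,v) separates as P(u) + Q(v) − 1, so its minimum is min P + min Q − 1.
P'(u) = 2u - 8 vanishes at u ∈ {4}; Q'(v) = 4v(v + 2)(v + 4) vanishes at v ∈ {-4, -2, 0}.
Local minima of P (where P''>0): P(4)=-16. Local minima of Q: Q(-4)=0, Q(0)=0.
So the global minimum of F is P(4) + Q(-4) − 1 = -16 + 0 − 1 = -17, attained at (4, -4).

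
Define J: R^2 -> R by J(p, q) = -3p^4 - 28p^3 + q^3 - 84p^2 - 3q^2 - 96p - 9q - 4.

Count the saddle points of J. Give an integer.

3

J separates as a function of p plus a function of q, so ∇J=0 decouples.
∂J/∂p = -12(p + 1)(p + 2)(p + 4) = 0 at p ∈ {-4, -2, -1}; ∂J/∂q = 3(q - 3)(q + 1) = 0 at q ∈ {-1, 3}.
The Hessian is diagonal: diag(J_pp, J_qq). Second derivatives: J_pp(-4)=-72, J_pp(-2)=24, J_pp(-1)=-36; J_qq(-1)=-12, J_qq(3)=12.
Saddle points occur where the two diagonal entries have opposite signs: (-4, 3), (-2, -1), (-1, 3). Count: 3.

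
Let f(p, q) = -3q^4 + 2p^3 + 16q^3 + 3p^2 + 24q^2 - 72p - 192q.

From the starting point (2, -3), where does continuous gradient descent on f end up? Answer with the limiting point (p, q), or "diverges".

f is separable, so gradient descent decouples: p follows -∂f/∂p, q follows -∂f/∂q.
∂f/∂p = 6(p - 3)(p + 4); at p=2 this is -36, so p increases.
∂f/∂q = -12(q - 4)(q - 2)(q + 2); at q=-3 this is 420, so q decreases.
The q-coordinate has no critical point in that direction and runs off to infinity.

diverges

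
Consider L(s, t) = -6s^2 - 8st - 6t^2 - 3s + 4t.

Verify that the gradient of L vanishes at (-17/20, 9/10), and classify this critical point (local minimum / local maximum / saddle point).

∇L = (-12s - 8t - 3, -8s - 12t + 4); substituting (-17/20, 9/10) gives ∇L = (0, 0), so (-17/20, 9/10) is indeed a critical point.
The Hessian of L is constant: H = [[-12, -8], [-8, -12]].
det(H) = (-12)·(-12) − (-8)² = 80.
det(H) > 0 and tr(H) = -24 < 0, so H is negative definite and the point is a local maximum.

local maximum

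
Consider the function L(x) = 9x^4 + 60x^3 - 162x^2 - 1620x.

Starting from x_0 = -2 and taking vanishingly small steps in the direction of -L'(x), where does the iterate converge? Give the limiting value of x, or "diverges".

L'(x) = 36(x - 3)(x + 3)(x + 5), so L'(-2) = -540.
Gradient descent moves in the -L' direction, i.e. x is increasing.
The nearest critical point in that direction is x = 3, where L'' = 1728 > 0 (a local minimum). The iterate converges there.

3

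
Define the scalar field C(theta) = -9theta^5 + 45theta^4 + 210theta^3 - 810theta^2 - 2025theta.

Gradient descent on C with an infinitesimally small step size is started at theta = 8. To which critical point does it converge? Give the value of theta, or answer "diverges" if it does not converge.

diverges

C'(theta) = -45(theta - 5)(theta - 3)(theta + 1)(theta + 3), so C'(8) = -66825.
Gradient descent moves in the -C' direction, i.e. theta is increasing.
There is no critical point above theta=8, and C' keeps the same sign, so the iterate runs off to +∞.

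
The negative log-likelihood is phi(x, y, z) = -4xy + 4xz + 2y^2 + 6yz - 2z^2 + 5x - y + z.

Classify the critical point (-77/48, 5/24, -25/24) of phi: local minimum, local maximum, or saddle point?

saddle point

The Hessian is constant: H = [[0, -4, 4], [-4, 4, 6], [4, 6, -4]].
Leading principal minors: Δ₁ = 0, Δ₂ = -16, Δ₃ = -192.
The minors fit neither the all-positive nor the alternating-sign pattern, so H is indefinite: a saddle point.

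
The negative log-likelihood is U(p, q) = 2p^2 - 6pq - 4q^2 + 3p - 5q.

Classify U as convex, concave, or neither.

neither

U is quadratic, so its Hessian is the constant matrix H = [[4, -6], [-6, -8]].
det(H) = -68, tr(H) = -4.
det(H) < 0, so H is indefinite: neither convex nor concave.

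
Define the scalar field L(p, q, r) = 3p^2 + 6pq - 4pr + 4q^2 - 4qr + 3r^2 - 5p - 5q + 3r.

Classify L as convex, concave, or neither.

L is quadratic, so its Hessian is the constant matrix H = [[6, 6, -4], [6, 8, -4], [-4, -4, 6]].
Leading principal minors: 6, 12, 40.
All positive ⇒ H ≻ 0 ⇒ convex.

convex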